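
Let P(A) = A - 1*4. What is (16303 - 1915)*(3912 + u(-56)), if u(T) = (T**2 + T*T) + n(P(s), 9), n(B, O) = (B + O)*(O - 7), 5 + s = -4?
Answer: 146412288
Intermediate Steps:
s = -9 (s = -5 - 4 = -9)
P(A) = -4 + A (P(A) = A - 4 = -4 + A)
n(B, O) = (-7 + O)*(B + O) (n(B, O) = (B + O)*(-7 + O) = (-7 + O)*(B + O))
u(T) = -8 + 2*T**2 (u(T) = (T**2 + T*T) + (9**2 - 7*(-4 - 9) - 7*9 + (-4 - 9)*9) = (T**2 + T**2) + (81 - 7*(-13) - 63 - 13*9) = 2*T**2 + (81 + 91 - 63 - 117) = 2*T**2 - 8 = -8 + 2*T**2)
(16303 - 1915)*(3912 + u(-56)) = (16303 - 1915)*(3912 + (-8 + 2*(-56)**2)) = 14388*(3912 + (-8 + 2*3136)) = 14388*(3912 + (-8 + 6272)) = 14388*(3912 + 6264) = 14388*10176 = 146412288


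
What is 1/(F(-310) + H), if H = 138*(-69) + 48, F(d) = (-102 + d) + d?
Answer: -1/10196 ≈ -9.8078e-5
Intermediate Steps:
F(d) = -102 + 2*d
H = -9474 (H = -9522 + 48 = -9474)
1/(F(-310) + H) = 1/((-102 + 2*(-310)) - 9474) = 1/((-102 - 620) - 9474) = 1/(-722 - 9474) = 1/(-10196) = -1/10196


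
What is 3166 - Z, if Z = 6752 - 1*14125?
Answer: 10539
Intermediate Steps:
Z = -7373 (Z = 6752 - 14125 = -7373)
3166 - Z = 3166 - 1*(-7373) = 3166 + 7373 = 10539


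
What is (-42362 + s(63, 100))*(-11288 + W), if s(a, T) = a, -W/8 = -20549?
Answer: -6476146096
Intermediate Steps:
W = 164392 (W = -8*(-20549) = 164392)
(-42362 + s(63, 100))*(-11288 + W) = (-42362 + 63)*(-11288 + 164392) = -42299*153104 = -6476146096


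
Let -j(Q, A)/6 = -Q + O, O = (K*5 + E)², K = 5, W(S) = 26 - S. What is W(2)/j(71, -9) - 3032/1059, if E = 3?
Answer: -2166052/755067 ≈ -2.8687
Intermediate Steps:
O = 784 (O = (5*5 + 3)² = (25 + 3)² = 28² = 784)
j(Q, A) = -4704 + 6*Q (j(Q, A) = -6*(-Q + 784) = -6*(784 - Q) = -4704 + 6*Q)
W(2)/j(71, -9) - 3032/1059 = (26 - 1*2)/(-4704 + 6*71) - 3032/1059 = (26 - 2)/(-4704 + 426) - 3032*1/1059 = 24/(-4278) - 3032/1059 = 24*(-1/4278) - 3032/1059 = -4/713 - 3032/1059 = -2166052/755067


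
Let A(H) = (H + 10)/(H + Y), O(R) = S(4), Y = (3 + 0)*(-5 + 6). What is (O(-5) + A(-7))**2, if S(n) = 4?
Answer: 169/16 ≈ 10.563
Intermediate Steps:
Y = 3 (Y = 3*1 = 3)
O(R) = 4
A(H) = (10 + H)/(3 + H) (A(H) = (H + 10)/(H + 3) = (10 + H)/(3 + H))
(O(-5) + A(-7))**2 = (4 + (10 - 7)/(3 - 7))**2 = (4 + 3/(-4))**2 = (4 - 1/4*3)**2 = (4 - 3/4)**2 = (13/4)**2 = 169/16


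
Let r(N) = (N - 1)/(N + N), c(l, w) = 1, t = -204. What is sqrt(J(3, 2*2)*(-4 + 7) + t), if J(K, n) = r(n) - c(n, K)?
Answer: 3*I*sqrt(366)/4 ≈ 14.348*I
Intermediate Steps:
r(N) = (-1 + N)/(2*N) (r(N) = (-1 + N)/((2*N)) = (-1 + N)*(1/(2*N)) = (-1 + N)/(2*N))
J(K, n) = -1 + (-1 + n)/(2*n) (J(K, n) = (-1 + n)/(2*n) - 1*1 = (-1 + n)/(2*n) - 1 = -1 + (-1 + n)/(2*n))
sqrt(J(3, 2*2)*(-4 + 7) + t) = sqrt(((-1 - 2*2)/(2*((2*2))))*(-4 + 7) - 204) = sqrt(((1/2)*(-1 - 1*4)/4)*3 - 204) = sqrt(((1/2)*(1/4)*(-1 - 4))*3 - 204) = sqrt(((1/2)*(1/4)*(-5))*3 - 204) = sqrt(-5/8*3 - 204) = sqrt(-15/8 - 204) = sqrt(-1647/8) = 3*I*sqrt(366)/4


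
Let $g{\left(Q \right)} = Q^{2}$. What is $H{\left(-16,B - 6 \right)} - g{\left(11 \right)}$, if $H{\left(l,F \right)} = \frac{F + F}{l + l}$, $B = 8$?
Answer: $- \frac{969}{8} \approx -121.13$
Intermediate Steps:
$H{\left(l,F \right)} = \frac{F}{l}$ ($H{\left(l,F \right)} = \frac{2 F}{2 l} = 2 F \frac{1}{2 l} = \frac{F}{l}$)
$H{\left(-16,B - 6 \right)} - g{\left(11 \right)} = \frac{8 - 6}{-16} - 11^{2} = 2 \left(- \frac{1}{16}\right) - 121 = - \frac{1}{8} - 121 = - \frac{969}{8}$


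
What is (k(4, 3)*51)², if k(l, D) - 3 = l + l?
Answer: 314721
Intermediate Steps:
k(l, D) = 3 + 2*l (k(l, D) = 3 + (l + l) = 3 + 2*l)
(k(4, 3)*51)² = ((3 + 2*4)*51)² = ((3 + 8)*51)² = (11*51)² = 561² = 314721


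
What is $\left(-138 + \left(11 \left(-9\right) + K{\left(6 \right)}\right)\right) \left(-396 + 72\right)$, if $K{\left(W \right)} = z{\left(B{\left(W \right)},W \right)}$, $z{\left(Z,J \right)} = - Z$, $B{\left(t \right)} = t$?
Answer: $78732$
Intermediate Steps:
$K{\left(W \right)} = - W$
$\left(-138 + \left(11 \left(-9\right) + K{\left(6 \right)}\right)\right) \left(-396 + 72\right) = \left(-138 + \left(11 \left(-9\right) - 6\right)\right) \left(-396 + 72\right) = \left(-138 - 105\right) \left(-324\right) = \left(-243\right) \left(-324\right) = 78732$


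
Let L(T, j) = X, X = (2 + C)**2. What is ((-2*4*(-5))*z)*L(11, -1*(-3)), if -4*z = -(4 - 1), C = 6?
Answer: 1920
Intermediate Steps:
z = 3/4 (z = -(-1)*(4 - 1)/4 = -(-1)*3/4 = -1/4*(-3) = 3/4 ≈ 0.75000)
X = 64 (X = (2 + 6)**2 = 8**2 = 64)
L(T, j) = 64
((-2*4*(-5))*z)*L(11, -1*(-3)) = ((-2*4*(-5))*(3/4))*64 = (-8*(-5)*(3/4))*64 = (40*(3/4))*64 = 30*64 = 1920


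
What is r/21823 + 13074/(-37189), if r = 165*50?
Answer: 21495348/811575547 ≈ 0.026486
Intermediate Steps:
r = 8250
r/21823 + 13074/(-37189) = 8250/21823 + 13074/(-37189) = 8250*(1/21823) + 13074*(-1/37189) = 8250/21823 - 13074/37189 = 21495348/811575547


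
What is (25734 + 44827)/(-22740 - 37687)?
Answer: -70561/60427 ≈ -1.1677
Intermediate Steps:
(25734 + 44827)/(-22740 - 37687) = 70561/(-60427) = 70561*(-1/60427) = -70561/60427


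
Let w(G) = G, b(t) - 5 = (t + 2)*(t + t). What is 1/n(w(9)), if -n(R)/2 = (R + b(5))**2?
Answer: -1/14112 ≈ -7.0862e-5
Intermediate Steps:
b(t) = 5 + 2*t*(2 + t) (b(t) = 5 + (t + 2)*(t + t) = 5 + (2 + t)*(2*t) = 5 + 2*t*(2 + t))
n(R) = -2*(75 + R)**2 (n(R) = -2*(R + (5 + 2*5**2 + 4*5))**2 = -2*(R + (5 + 2*25 + 20))**2 = -2*(R + (5 + 50 + 20))**2 = -2*(R + 75)**2 = -2*(75 + R)**2)
1/n(w(9)) = 1/(-2*(75 + 9)**2) = 1/(-2*84**2) = 1/(-2*7056) = 1/(-14112) = -1/14112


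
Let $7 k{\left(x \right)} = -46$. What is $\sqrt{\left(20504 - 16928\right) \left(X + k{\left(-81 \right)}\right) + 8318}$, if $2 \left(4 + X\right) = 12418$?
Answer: $\frac{\sqrt{1086521030}}{7} \approx 4708.9$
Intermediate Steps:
$X = 6205$ ($X = -4 + \frac{1}{2} \cdot 12418 = -4 + 6209 = 6205$)
$k{\left(x \right)} = - \frac{46}{7}$ ($k{\left(x \right)} = \frac{1}{7} \left(-46\right) = - \frac{46}{7}$)
$\sqrt{\left(20504 - 16928\right) \left(X + k{\left(-81 \right)}\right) + 8318} = \sqrt{\left(20504 - 16928\right) \left(6205 - \frac{46}{7}\right) + 8318} = \sqrt{3576 \cdot \frac{43389}{7} + 8318} = \sqrt{\frac{155159064}{7} + 8318} = \sqrt{\frac{155217290}{7}} = \frac{\sqrt{1086521030}}{7}$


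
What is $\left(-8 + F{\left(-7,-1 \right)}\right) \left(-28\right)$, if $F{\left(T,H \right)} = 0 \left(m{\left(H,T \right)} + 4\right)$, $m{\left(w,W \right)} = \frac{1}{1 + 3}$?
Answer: $224$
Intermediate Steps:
$m{\left(w,W \right)} = \frac{1}{4}$
$F{\left(T,H \right)} = 0$ ($F{\left(T,H \right)} = 0 \left(\frac{1}{4} + 4\right) = 0 \cdot \frac{17}{4} = 0$)
$\left(-8 + F{\left(-7,-1 \right)}\right) \left(-28\right) = \left(-8 + 0\right) \left(-28\right) = \left(-8\right) \left(-28\right) = 224$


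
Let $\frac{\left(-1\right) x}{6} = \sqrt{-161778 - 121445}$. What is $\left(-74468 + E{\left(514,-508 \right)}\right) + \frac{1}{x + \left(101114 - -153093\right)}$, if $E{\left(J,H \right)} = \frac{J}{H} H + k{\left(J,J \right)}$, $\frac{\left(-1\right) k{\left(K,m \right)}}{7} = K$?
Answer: $- \frac{5012293935246897}{64631394877} + \frac{6 i \sqrt{283223}}{64631394877} \approx -77552.0 + 4.9405 \cdot 10^{-8} i$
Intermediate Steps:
$k{\left(K,m \right)} = - 7 K$
$E{\left(J,H \right)} = - 6 J$ ($E{\left(J,H \right)} = \frac{J}{H} H - 7 J = J - 7 J = - 6 J$)
$x = - 6 i \sqrt{283223}$ ($x = - 6 \sqrt{-161778 - 121445} = - 6 \sqrt{-283223} = - 6 i \sqrt{283223} \approx - 3193.1 i$)
$\left(-74468 + E{\left(514,-508 \right)}\right) + \frac{1}{x + \left(101114 - -153093\right)} = \left(-74468 - 3084\right) + \frac{1}{- 6 i \sqrt{283223} + \left(101114 - -153093\right)} = \left(-74468 - 3084\right) + \frac{1}{- 6 i \sqrt{283223} + \left(101114 + 153093\right)} = -77552 + \frac{1}{- 6 i \sqrt{283223} + 254207} = -77552 + \frac{1}{254207 - 6 i \sqrt{283223}}$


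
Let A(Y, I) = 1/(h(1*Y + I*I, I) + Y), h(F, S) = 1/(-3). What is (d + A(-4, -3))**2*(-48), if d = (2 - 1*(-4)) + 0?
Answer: -270000/169 ≈ -1597.6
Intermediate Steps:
h(F, S) = -1/3
A(Y, I) = 1/(-1/3 + Y)
d = 6 (d = (2 + 4) + 0 = 6 + 0 = 6)
(d + A(-4, -3))**2*(-48) = (6 + 3/(-1 + 3*(-4)))**2*(-48) = (6 + 3/(-1 - 12))**2*(-48) = (6 + 3/(-13))**2*(-48) = (6 + 3*(-1/13))**2*(-48) = (6 - 3/13)**2*(-48) = (75/13)**2*(-48) = (5625/169)*(-48) = -270000/169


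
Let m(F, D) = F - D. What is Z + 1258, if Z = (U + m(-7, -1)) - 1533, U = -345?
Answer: -626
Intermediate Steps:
Z = -1884 (Z = (-345 + (-7 - 1*(-1))) - 1533 = (-345 + (-7 + 1)) - 1533 = (-345 - 6) - 1533 = -351 - 1533 = -1884)
Z + 1258 = -1884 + 1258 = -626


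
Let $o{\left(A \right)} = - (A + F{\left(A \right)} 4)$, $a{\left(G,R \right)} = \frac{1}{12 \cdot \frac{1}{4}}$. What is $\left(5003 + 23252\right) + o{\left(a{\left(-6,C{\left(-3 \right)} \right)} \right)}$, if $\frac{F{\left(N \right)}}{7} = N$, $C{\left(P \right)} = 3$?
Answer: $\frac{84736}{3} \approx 28245.0$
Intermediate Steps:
$F{\left(N \right)} = 7 N$
$a{\left(G,R \right)} = \frac{1}{3}$ ($a{\left(G,R \right)} = \frac{1}{12 \cdot \frac{1}{4}} = \frac{1}{3}$)
$o{\left(A \right)} = - 29 A$ ($o{\left(A \right)} = - (A + 7 A 4) = - (A + 28 A) = - 29 A$)
$\left(5003 + 23252\right) + o{\left(a{\left(-6,C{\left(-3 \right)} \right)} \right)} = \left(5003 + 23252\right) - \frac{29}{3} = 28255 - \frac{29}{3} = \frac{84736}{3}$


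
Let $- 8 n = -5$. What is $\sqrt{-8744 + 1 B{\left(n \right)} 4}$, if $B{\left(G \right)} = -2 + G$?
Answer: $\frac{i \sqrt{34998}}{2} \approx 93.539 i$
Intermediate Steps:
$n = \frac{5}{8}$ ($n = \left(- \frac{1}{8}\right) \left(-5\right) = \frac{5}{8} \approx 0.625$)
$\sqrt{-8744 + 1 B{\left(n \right)} 4} = \sqrt{-8744 + 1 \left(-2 + \frac{5}{8}\right) 4} = \sqrt{-8744 + 1 \left(- \frac{11}{8}\right) 4} = \sqrt{-8744 - \frac{11}{2}} = \sqrt{- \frac{17499}{2}} = \frac{i \sqrt{34998}}{2}$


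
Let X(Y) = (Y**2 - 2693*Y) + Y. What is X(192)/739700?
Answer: -4800/7397 ≈ -0.64891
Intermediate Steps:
X(Y) = Y**2 - 2692*Y
X(192)/739700 = (192*(-2692 + 192))/739700 = (192*(-2500))*(1/739700) = -480000*1/739700 = -4800/7397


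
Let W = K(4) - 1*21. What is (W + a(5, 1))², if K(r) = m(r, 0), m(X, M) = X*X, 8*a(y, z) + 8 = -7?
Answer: 3025/64 ≈ 47.266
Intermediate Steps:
a(y, z) = -15/8 (a(y, z) = -1 + (⅛)*(-7) = -1 - 7/8 = -15/8)
m(X, M) = X²
K(r) = r²
W = -5 (W = 4² - 1*21 = 16 - 21 = -5)
(W + a(5, 1))² = (-5 - 15/8)² = (-55/8)² = 3025/64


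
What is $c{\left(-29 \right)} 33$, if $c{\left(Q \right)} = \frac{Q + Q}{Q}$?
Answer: $66$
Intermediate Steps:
$c{\left(Q \right)} = 2$ ($c{\left(Q \right)} = \frac{2 Q}{Q} = 2$)
$c{\left(-29 \right)} 33 = 2 \cdot 33 = 66$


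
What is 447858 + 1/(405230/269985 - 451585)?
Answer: 10920638531201745/24384154199 ≈ 4.4786e+5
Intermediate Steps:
447858 + 1/(405230/269985 - 451585) = 447858 + 1/(405230*(1/269985) - 451585) = 447858 + 1/(81046/53997 - 451585) = 447858 + 1/(-24384154199/53997) = 447858 - 53997/24384154199 = 10920638531201745/24384154199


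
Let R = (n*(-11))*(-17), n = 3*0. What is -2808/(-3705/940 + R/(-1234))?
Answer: 13536/19 ≈ 712.42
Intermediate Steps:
n = 0
R = 0 (R = (0*(-11))*(-17) = 0*(-17) = 0)
-2808/(-3705/940 + R/(-1234)) = -2808/(-3705/940 + 0/(-1234)) = -2808/(-3705*1/940 + 0*(-1/1234)) = -2808/(-741/188 + 0) = -2808/(-741/188) = -2808*(-188/741) = 13536/19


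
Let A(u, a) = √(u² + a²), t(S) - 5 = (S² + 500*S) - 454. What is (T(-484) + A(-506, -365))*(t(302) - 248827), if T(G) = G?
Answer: 3422848 - 7072*√389261 ≈ -9.8943e+5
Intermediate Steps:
t(S) = -449 + S² + 500*S (t(S) = 5 + ((S² + 500*S) - 454) = 5 + (-454 + S² + 500*S) = -449 + S² + 500*S)
A(u, a) = √(a² + u²)
(T(-484) + A(-506, -365))*(t(302) - 248827) = (-484 + √((-365)² + (-506)²))*((-449 + 302² + 500*302) - 248827) = (-484 + √(133225 + 256036))*((-449 + 91204 + 151000) - 248827) = (-484 + √389261)*(241755 - 248827) = (-484 + √389261)*(-7072) = 3422848 - 7072*√389261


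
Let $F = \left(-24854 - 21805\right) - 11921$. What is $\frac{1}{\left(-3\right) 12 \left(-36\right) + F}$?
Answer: $- \frac{1}{57284} \approx -1.7457 \cdot 10^{-5}$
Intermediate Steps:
$F = -58580$ ($F = -46659 - 11921 = -58580$)
$\frac{1}{\left(-3\right) 12 \left(-36\right) + F} = \frac{1}{\left(-3\right) 12 \left(-36\right) - 58580} = \frac{1}{\left(-36\right) \left(-36\right) - 58580} = \frac{1}{1296 - 58580} = \frac{1}{-57284} = - \frac{1}{57284}$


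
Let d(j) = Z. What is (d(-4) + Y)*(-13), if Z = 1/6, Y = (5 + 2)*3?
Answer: -1651/6 ≈ -275.17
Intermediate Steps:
Y = 21 (Y = 7*3 = 21)
Z = ⅙ ≈ 0.16667
d(j) = ⅙
(d(-4) + Y)*(-13) = (⅙ + 21)*(-13) = (127/6)*(-13) = -1651/6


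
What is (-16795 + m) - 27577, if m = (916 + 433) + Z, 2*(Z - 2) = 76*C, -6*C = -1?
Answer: -129044/3 ≈ -43015.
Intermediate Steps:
C = ⅙ (C = -⅙*(-1) = ⅙ ≈ 0.16667)
Z = 25/3 (Z = 2 + (76*(⅙))/2 = 2 + (½)*(38/3) = 2 + 19/3 = 25/3 ≈ 8.3333)
m = 4072/3 (m = (916 + 433) + 25/3 = 1349 + 25/3 = 4072/3 ≈ 1357.3)
(-16795 + m) - 27577 = (-16795 + 4072/3) - 27577 = -46313/3 - 27577 = -129044/3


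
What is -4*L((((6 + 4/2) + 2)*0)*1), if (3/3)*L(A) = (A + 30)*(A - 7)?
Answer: 840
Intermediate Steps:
L(A) = (-7 + A)*(30 + A) (L(A) = (A + 30)*(A - 7) = (30 + A)*(-7 + A) = (-7 + A)*(30 + A))
-4*L((((6 + 4/2) + 2)*0)*1) = -4*(-210 + ((((6 + 4/2) + 2)*0)*1)² + 23*((((6 + 4/2) + 2)*0)*1)) = -4*(-210 + ((((6 + 4*(½)) + 2)*0)*1)² + 23*((((6 + 4*(½)) + 2)*0)*1)) = -4*(-210 + ((((6 + 2) + 2)*0)*1)² + 23*((((6 + 2) + 2)*0)*1)) = -4*(-210 + (((8 + 2)*0)*1)² + 23*(((8 + 2)*0)*1)) = -4*(-210 + ((10*0)*1)² + 23*((10*0)*1)) = -4*(-210 + (0*1)² + 23*(0*1)) = -4*(-210 + 0² + 23*0) = -4*(-210 + 0 + 0) = -4*(-210) = 840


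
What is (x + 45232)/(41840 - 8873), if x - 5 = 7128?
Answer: 17455/10989 ≈ 1.5884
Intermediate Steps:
x = 7133 (x = 5 + 7128 = 7133)
(x + 45232)/(41840 - 8873) = (7133 + 45232)/(41840 - 8873) = 52365/32967 = 52365*(1/32967) = 17455/10989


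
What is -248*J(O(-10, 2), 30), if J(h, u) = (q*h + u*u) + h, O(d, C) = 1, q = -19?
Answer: -218736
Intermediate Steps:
J(h, u) = u² - 18*h (J(h, u) = (-19*h + u*u) + h = (-19*h + u²) + h = (u² - 19*h) + h = u² - 18*h)
-248*J(O(-10, 2), 30) = -248*(30² - 18*1) = -248*(900 - 18) = -248*882 = -218736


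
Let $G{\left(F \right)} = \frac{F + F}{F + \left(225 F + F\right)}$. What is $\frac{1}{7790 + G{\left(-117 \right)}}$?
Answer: $\frac{227}{1768332} \approx 0.00012837$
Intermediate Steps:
$G{\left(F \right)} = \frac{2}{227}$ ($G{\left(F \right)} = \frac{2 F}{F + 226 F} = \frac{2 F}{227 F} = 2 F \frac{1}{227 F} = \frac{2}{227}$)
$\frac{1}{7790 + G{\left(-117 \right)}} = \frac{1}{7790 + \frac{2}{227}} = \frac{1}{\frac{1768332}{227}} = \frac{227}{1768332}$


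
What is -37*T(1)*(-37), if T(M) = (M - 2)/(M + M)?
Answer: -1369/2 ≈ -684.50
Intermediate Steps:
T(M) = (-2 + M)/(2*M) (T(M) = (-2 + M)/((2*M)) = (-2 + M)*(1/(2*M)) = (-2 + M)/(2*M))
-37*T(1)*(-37) = -37*(-2 + 1)/(2*1)*(-37) = -37*(-1)/2*(-37) = -37*(-1/2)*(-37) = (37/2)*(-37) = -1369/2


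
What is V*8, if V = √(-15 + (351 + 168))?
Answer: 48*√14 ≈ 179.60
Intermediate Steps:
V = 6*√14 (V = √(-15 + 519) = √504 = 6*√14 ≈ 22.450)
V*8 = (6*√14)*8 = 48*√14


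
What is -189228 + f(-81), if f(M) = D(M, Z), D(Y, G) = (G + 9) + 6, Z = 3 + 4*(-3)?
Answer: -189222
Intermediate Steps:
Z = -9 (Z = 3 - 12 = -9)
D(Y, G) = 15 + G (D(Y, G) = (9 + G) + 6 = 15 + G)
f(M) = 6 (f(M) = 15 - 9 = 6)
-189228 + f(-81) = -189228 + 6 = -189222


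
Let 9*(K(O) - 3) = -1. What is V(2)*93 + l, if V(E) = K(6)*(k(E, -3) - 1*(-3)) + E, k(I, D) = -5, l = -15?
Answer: -1099/3 ≈ -366.33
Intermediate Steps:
K(O) = 26/9 (K(O) = 3 + (1/9)*(-1) = 3 - 1/9 = 26/9)
V(E) = -52/9 + E (V(E) = 26*(-5 - 1*(-3))/9 + E = 26*(-5 + 3)/9 + E = (26/9)*(-2) + E = -52/9 + E)
V(2)*93 + l = (-52/9 + 2)*93 - 15 = -34/9*93 - 15 = -1054/3 - 15 = -1099/3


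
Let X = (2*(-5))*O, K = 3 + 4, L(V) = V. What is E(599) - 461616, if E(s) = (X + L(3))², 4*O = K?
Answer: -1845623/4 ≈ -4.6141e+5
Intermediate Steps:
K = 7
O = 7/4 (O = (¼)*7 = 7/4 ≈ 1.7500)
X = -35/2 (X = (2*(-5))*(7/4) = -10*7/4 = -35/2 ≈ -17.500)
E(s) = 841/4 (E(s) = (-35/2 + 3)² = (-29/2)² = 841/4)
E(599) - 461616 = 841/4 - 461616 = -1845623/4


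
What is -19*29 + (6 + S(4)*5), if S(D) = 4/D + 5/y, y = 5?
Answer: -535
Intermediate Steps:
S(D) = 1 + 4/D (S(D) = 4/D + 5/5 = 4/D + 5*(⅕) = 4/D + 1 = 1 + 4/D)
-19*29 + (6 + S(4)*5) = -19*29 + (6 + ((4 + 4)/4)*5) = -551 + (6 + ((¼)*8)*5) = -551 + (6 + 2*5) = -551 + (6 + 10) = -551 + 16 = -535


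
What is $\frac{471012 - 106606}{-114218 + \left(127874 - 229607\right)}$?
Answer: $- \frac{364406}{215951} \approx -1.6874$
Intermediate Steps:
$\frac{471012 - 106606}{-114218 + \left(127874 - 229607\right)} = \frac{364406}{-114218 + \left(127874 - 229607\right)} = \frac{364406}{-114218 - 101733} = \frac{364406}{-215951} = 364406 \left(- \frac{1}{215951}\right) = - \frac{364406}{215951}$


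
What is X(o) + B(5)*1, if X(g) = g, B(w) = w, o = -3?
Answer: 2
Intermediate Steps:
X(o) + B(5)*1 = -3 + 5*1 = -3 + 5 = 2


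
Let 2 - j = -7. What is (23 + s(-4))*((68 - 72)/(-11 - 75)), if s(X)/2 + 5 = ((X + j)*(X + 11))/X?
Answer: -9/43 ≈ -0.20930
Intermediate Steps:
j = 9 (j = 2 - 1*(-7) = 2 + 7 = 9)
s(X) = -10 + 2*(9 + X)*(11 + X)/X (s(X) = -10 + 2*(((X + 9)*(X + 11))/X) = -10 + 2*(((9 + X)*(11 + X))/X) = -10 + 2*((9 + X)*(11 + X)/X) = -10 + 2*(9 + X)*(11 + X)/X)
(23 + s(-4))*((68 - 72)/(-11 - 75)) = (23 + (30 + 2*(-4) + 198/(-4)))*((68 - 72)/(-11 - 75)) = (23 + (30 - 8 + 198*(-¼)))*(-4/(-86)) = (23 + (30 - 8 - 99/2))*(-4*(-1/86)) = (23 - 55/2)*(2/43) = -9/2*2/43 = -9/43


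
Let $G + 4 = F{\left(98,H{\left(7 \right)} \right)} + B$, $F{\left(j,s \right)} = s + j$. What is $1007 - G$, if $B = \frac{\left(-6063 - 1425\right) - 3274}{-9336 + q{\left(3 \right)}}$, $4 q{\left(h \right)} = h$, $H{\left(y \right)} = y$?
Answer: $\frac{33787898}{37341} \approx 904.85$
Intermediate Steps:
$q{\left(h \right)} = \frac{h}{4}$
$F{\left(j,s \right)} = j + s$
$B = \frac{43048}{37341}$ ($B = \frac{\left(-6063 - 1425\right) - 3274}{-9336 + \frac{1}{4} \cdot 3} = \frac{-7488 - 3274}{-9336 + \frac{3}{4}} = - \frac{10762}{- \frac{37341}{4}} = \left(-10762\right) \left(- \frac{4}{37341}\right) = \frac{43048}{37341} \approx 1.1528$)
$G = \frac{3814489}{37341}$ ($G = -4 + \left(\left(98 + 7\right) + \frac{43048}{37341}\right) = -4 + \left(105 + \frac{43048}{37341}\right) = -4 + \frac{3963853}{37341} = \frac{3814489}{37341} \approx 102.15$)
$1007 - G = 1007 - \frac{3814489}{37341} = \frac{33787898}{37341}$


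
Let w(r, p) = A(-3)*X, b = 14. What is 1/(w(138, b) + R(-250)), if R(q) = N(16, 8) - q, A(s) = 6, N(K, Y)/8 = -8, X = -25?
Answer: 1/36 ≈ 0.027778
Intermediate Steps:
N(K, Y) = -64 (N(K, Y) = 8*(-8) = -64)
w(r, p) = -150 (w(r, p) = 6*(-25) = -150)
R(q) = -64 - q
1/(w(138, b) + R(-250)) = 1/(-150 + (-64 - 1*(-250))) = 1/(-150 + (-64 + 250)) = 1/(-150 + 186) = 1/36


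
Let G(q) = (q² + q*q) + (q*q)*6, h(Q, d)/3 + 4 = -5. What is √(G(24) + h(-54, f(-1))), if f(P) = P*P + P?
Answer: 3*√509 ≈ 67.683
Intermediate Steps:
f(P) = P + P² (f(P) = P² + P = P + P²)
h(Q, d) = -27 (h(Q, d) = -12 + 3*(-5) = -12 - 15 = -27)
G(q) = 8*q² (G(q) = (q² + q²) + q²*6 = 2*q² + 6*q² = 8*q²)
√(G(24) + h(-54, f(-1))) = √(8*24² - 27) = √(8*576 - 27) = √(4608 - 27) = √4581 = 3*√509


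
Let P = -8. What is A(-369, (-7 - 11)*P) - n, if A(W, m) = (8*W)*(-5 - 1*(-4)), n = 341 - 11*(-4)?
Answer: 2567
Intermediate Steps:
n = 385 (n = 341 + 44 = 385)
A(W, m) = -8*W (A(W, m) = (8*W)*(-5 + 4) = (8*W)*(-1) = -8*W)
A(-369, (-7 - 11)*P) - n = -8*(-369) - 1*385 = 2952 - 385 = 2567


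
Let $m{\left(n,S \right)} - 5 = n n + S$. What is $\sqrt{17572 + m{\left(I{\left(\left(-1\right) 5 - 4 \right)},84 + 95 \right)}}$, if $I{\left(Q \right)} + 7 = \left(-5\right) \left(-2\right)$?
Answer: $\sqrt{17765} \approx 133.29$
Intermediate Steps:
$I{\left(Q \right)} = 3$ ($I{\left(Q \right)} = -7 - -10 = -7 + 10 = 3$)
$m{\left(n,S \right)} = 5 + S + n^{2}$ ($m{\left(n,S \right)} = 5 + \left(n n + S\right) = 5 + \left(n^{2} + S\right) = 5 + \left(S + n^{2}\right) = 5 + S + n^{2}$)
$\sqrt{17572 + m{\left(I{\left(\left(-1\right) 5 - 4 \right)},84 + 95 \right)}} = \sqrt{17572 + \left(5 + \left(84 + 95\right) + 3^{2}\right)} = \sqrt{17572 + \left(5 + 179 + 9\right)} = \sqrt{17572 + 193} = \sqrt{17765}$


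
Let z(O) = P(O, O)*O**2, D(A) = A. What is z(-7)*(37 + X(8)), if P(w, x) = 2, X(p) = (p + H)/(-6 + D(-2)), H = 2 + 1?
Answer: 13965/4 ≈ 3491.3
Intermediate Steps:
H = 3
X(p) = -3/8 - p/8 (X(p) = (p + 3)/(-6 - 2) = (3 + p)/(-8) = (3 + p)*(-1/8) = -3/8 - p/8)
z(O) = 2*O**2
z(-7)*(37 + X(8)) = (2*(-7)**2)*(37 + (-3/8 - 1/8*8)) = (2*49)*(37 + (-3/8 - 1)) = 98*(37 - 11/8) = 98*(285/8) = 13965/4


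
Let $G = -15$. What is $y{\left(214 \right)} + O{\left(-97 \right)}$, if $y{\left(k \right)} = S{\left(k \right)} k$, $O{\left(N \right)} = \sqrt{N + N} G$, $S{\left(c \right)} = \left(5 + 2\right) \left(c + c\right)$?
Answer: $641144 - 15 i \sqrt{194} \approx 6.4114 \cdot 10^{5} - 208.93 i$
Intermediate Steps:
$S{\left(c \right)} = 14 c$ ($S{\left(c \right)} = 7 \cdot 2 c = 14 c$)
$O{\left(N \right)} = - 15 \sqrt{2} \sqrt{N}$ ($O{\left(N \right)} = \sqrt{N + N} \left(-15\right) = \sqrt{2 N} \left(-15\right) = \sqrt{2} \sqrt{N} \left(-15\right) = - 15 \sqrt{2} \sqrt{N}$)
$y{\left(k \right)} = 14 k^{2}$ ($y{\left(k \right)} = 14 k k = 14 k^{2}$)
$y{\left(214 \right)} + O{\left(-97 \right)} = 14 \cdot 214^{2} - 15 \sqrt{2} \sqrt{-97} = 14 \cdot 45796 - 15 \sqrt{2} i \sqrt{97} = 641144 - 15 i \sqrt{194}$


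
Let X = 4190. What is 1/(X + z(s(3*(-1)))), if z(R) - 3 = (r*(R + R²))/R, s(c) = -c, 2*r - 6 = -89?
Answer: 1/4027 ≈ 0.00024832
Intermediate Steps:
r = -83/2 (r = 3 + (½)*(-89) = 3 - 89/2 = -83/2 ≈ -41.500)
z(R) = 3 + (-83*R/2 - 83*R²/2)/R (z(R) = 3 + (-83*(R + R²)/2)/R = 3 + (-83*R/2 - 83*R²/2)/R)
1/(X + z(s(3*(-1)))) = 1/(4190 + (-77/2 - (-83)*3*(-1)/2)) = 1/(4190 + (-77/2 - (-83)*(-3)/2)) = 1/(4190 + (-77/2 - 83/2*3)) = 1/(4190 + (-77/2 - 249/2)) = 1/(4190 - 163) = 1/4027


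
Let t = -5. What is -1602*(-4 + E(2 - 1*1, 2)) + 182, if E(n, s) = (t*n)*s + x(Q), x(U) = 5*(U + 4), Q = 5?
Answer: -49480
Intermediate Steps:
x(U) = 20 + 5*U (x(U) = 5*(4 + U) = 20 + 5*U)
E(n, s) = 45 - 5*n*s (E(n, s) = (-5*n)*s + (20 + 5*5) = -5*n*s + (20 + 25) = -5*n*s + 45 = 45 - 5*n*s)
-1602*(-4 + E(2 - 1*1, 2)) + 182 = -1602*(-4 + (45 - 5*(2 - 1*1)*2)) + 182 = -1602*(-4 + (45 - 5*(2 - 1)*2)) + 182 = -1602*(-4 + (45 - 5*1*2)) + 182 = -1602*(-4 + (45 - 10)) + 182 = -1602*(-4 + 35) + 182 = -1602*31 + 182 = -178*279 + 182 = -49662 + 182 = -49480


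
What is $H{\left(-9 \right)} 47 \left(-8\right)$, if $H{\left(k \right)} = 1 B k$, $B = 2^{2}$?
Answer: $13536$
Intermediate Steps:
$B = 4$
$H{\left(k \right)} = 4 k$ ($H{\left(k \right)} = 1 \cdot 4 k = 4 k$)
$H{\left(-9 \right)} 47 \left(-8\right) = 4 \left(-9\right) 47 \left(-8\right) = \left(-36\right) 47 \left(-8\right) = \left(-1692\right) \left(-8\right) = 13536$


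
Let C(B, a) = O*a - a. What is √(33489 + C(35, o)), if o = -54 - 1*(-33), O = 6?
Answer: 2*√8346 ≈ 182.71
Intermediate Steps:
o = -21 (o = -54 + 33 = -21)
C(B, a) = 5*a (C(B, a) = 6*a - a = 5*a)
√(33489 + C(35, o)) = √(33489 + 5*(-21)) = √(33489 - 105) = √33384 = 2*√8346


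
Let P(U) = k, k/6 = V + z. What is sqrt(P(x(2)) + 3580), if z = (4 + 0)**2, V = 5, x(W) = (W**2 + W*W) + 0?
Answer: sqrt(3706) ≈ 60.877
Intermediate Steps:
x(W) = 2*W**2 (x(W) = (W**2 + W**2) + 0 = 2*W**2 + 0 = 2*W**2)
z = 16 (z = 4**2 = 16)
k = 126 (k = 6*(5 + 16) = 6*21 = 126)
P(U) = 126
sqrt(P(x(2)) + 3580) = sqrt(126 + 3580) = sqrt(3706)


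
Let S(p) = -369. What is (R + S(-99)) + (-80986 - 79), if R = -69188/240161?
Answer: -19557340062/240161 ≈ -81434.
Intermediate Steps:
R = -69188/240161 (R = -69188*1/240161 = -69188/240161 ≈ -0.28809)
(R + S(-99)) + (-80986 - 79) = (-69188/240161 - 369) + (-80986 - 79) = -88688597/240161 - 81065 = -19557340062/240161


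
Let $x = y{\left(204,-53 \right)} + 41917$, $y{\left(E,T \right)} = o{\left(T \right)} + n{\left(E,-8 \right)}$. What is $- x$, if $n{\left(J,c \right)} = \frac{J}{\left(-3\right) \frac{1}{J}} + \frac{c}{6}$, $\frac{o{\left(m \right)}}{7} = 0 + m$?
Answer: $- \frac{83018}{3} \approx -27673.0$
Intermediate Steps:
$o{\left(m \right)} = 7 m$ ($o{\left(m \right)} = 7 \left(0 + m\right) = 7 m$)
$n{\left(J,c \right)} = - \frac{J^{2}}{3} + \frac{c}{6}$ ($n{\left(J,c \right)} = J \left(- \frac{J}{3}\right) + c \frac{1}{6} = - \frac{J^{2}}{3} + \frac{c}{6}$)
$y{\left(E,T \right)} = - \frac{4}{3} + 7 T - \frac{E^{2}}{3}$ ($y{\left(E,T \right)} = 7 T - \left(\frac{4}{3} + \frac{E^{2}}{3}\right) = - \frac{4}{3} + 7 T - \frac{E^{2}}{3}$)
$x = \frac{83018}{3}$ ($x = \left(- \frac{4}{3} + 7 \left(-53\right) - \frac{204^{2}}{3}\right) + 41917 = \left(- \frac{4}{3} - 371 - 13872\right) + 41917 = - \frac{42733}{3} + 41917 = \frac{83018}{3} \approx 27673.0$)
$- x = \left(-1\right) \frac{83018}{3} = - \frac{83018}{3}$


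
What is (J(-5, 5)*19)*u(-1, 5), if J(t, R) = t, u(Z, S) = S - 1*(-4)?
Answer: -855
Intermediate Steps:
u(Z, S) = 4 + S (u(Z, S) = S + 4 = 4 + S)
(J(-5, 5)*19)*u(-1, 5) = (-5*19)*(4 + 5) = -95*9 = -855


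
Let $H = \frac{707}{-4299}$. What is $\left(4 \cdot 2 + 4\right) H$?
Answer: $- \frac{2828}{1433} \approx -1.9735$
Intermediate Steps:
$H = - \frac{707}{4299}$ ($H = 707 \left(- \frac{1}{4299}\right) = - \frac{707}{4299} \approx -0.16446$)
$\left(4 \cdot 2 + 4\right) H = \left(4 \cdot 2 + 4\right) \left(- \frac{707}{4299}\right) = \left(8 + 4\right) \left(- \frac{707}{4299}\right) = 12 \left(- \frac{707}{4299}\right) = - \frac{2828}{1433}$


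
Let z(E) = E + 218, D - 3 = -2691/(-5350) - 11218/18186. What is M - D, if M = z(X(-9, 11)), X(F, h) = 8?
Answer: 10853942537/48647550 ≈ 223.11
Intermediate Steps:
D = 140403763/48647550 (D = 3 + (-2691/(-5350) - 11218/18186) = 3 + (-2691*(-1/5350) - 11218*1/18186) = 3 + (2691/5350 - 5609/9093) = 3 - 5538887/48647550 = 140403763/48647550 ≈ 2.8861)
z(E) = 218 + E
M = 226 (M = 218 + 8 = 226)
M - D = 226 - 1*140403763/48647550 = 226 - 140403763/48647550 = 10853942537/48647550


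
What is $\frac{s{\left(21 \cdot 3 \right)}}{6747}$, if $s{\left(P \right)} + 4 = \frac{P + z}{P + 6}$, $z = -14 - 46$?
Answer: $- \frac{7}{11937} \approx -0.00058641$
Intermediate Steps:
$z = -60$ ($z = -14 - 46 = -60$)
$s{\left(P \right)} = -4 + \frac{-60 + P}{6 + P}$ ($s{\left(P \right)} = -4 + \frac{P - 60}{P + 6} = -4 + \frac{-60 + P}{6 + P}$)
$\frac{s{\left(21 \cdot 3 \right)}}{6747} = \frac{3 \frac{1}{6 + 21 \cdot 3} \left(-28 - 21 \cdot 3\right)}{6747} = \frac{3 \left(-28 - 63\right)}{6 + 63} \cdot \frac{1}{6747} = \frac{3 \left(-28 - 63\right)}{69} \cdot \frac{1}{6747} = 3 \cdot \frac{1}{69} \left(-91\right) \frac{1}{6747} = \left(- \frac{91}{23}\right) \frac{1}{6747} = - \frac{7}{11937}$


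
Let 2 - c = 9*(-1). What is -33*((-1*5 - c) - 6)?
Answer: 726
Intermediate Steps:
c = 11 (c = 2 - 9*(-1) = 2 - 1*(-9) = 2 + 9 = 11)
-33*((-1*5 - c) - 6) = -33*((-1*5 - 1*11) - 6) = -33*((-5 - 11) - 6) = -33*(-16 - 6) = -33*(-22) = 726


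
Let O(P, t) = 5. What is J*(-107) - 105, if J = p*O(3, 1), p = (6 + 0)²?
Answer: -19365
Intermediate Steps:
p = 36 (p = 6² = 36)
J = 180 (J = 36*5 = 180)
J*(-107) - 105 = 180*(-107) - 105 = -19260 - 105 = -19365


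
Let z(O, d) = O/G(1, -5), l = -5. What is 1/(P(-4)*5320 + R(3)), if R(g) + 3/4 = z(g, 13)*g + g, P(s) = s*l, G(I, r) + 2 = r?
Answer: 28/2979227 ≈ 9.3984e-6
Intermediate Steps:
G(I, r) = -2 + r
P(s) = -5*s (P(s) = s*(-5) = -5*s)
z(O, d) = -O/7 (z(O, d) = O/(-2 - 5) = O/(-7) = O*(-⅐) = -O/7)
R(g) = -¾ + g - g²/7 (R(g) = -¾ + ((-g/7)*g + g) = -¾ + (-g²/7 + g) = -¾ + (g - g²/7) = -¾ + g - g²/7)
1/(P(-4)*5320 + R(3)) = 1/(-5*(-4)*5320 + (-¾ + 3 - ⅐*3²)) = 1/(20*5320 + (-¾ + 3 - ⅐*9)) = 1/(106400 + (-¾ + 3 - 9/7)) = 1/(106400 + 27/28) = 1/(2979227/28) = 28/2979227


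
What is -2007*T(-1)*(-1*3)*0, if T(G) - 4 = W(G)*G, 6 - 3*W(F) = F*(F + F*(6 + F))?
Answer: 0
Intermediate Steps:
W(F) = 2 - F*(F + F*(6 + F))/3
T(G) = 4 + G*(2 - 7*G²/3 - G³/3) (T(G) = 4 + (2 - 7*G²/3 - G³/3)*G = 4 + G*(2 - 7*G²/3 - G³/3))
-2007*T(-1)*(-1*3)*0 = -2007*(4 - ⅓*(-1)*(-6 + (-1)³ + 7*(-1)²))*(-1*3)*0 = -2007*(4 - ⅓*(-1)*(-6 - 1 + 7*1))*(-3)*0 = -2007*(4 - ⅓*(-1)*(-6 - 1 + 7))*(-3)*0 = -2007*(4 - ⅓*(-1)*0)*(-3)*0 = -2007*(4 + 0)*(-3)*0 = -2007*4*(-3)*0 = -(-24084)*0 = -2007*0 = 0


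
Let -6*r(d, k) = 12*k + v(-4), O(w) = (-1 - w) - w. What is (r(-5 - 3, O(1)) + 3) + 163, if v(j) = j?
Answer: 518/3 ≈ 172.67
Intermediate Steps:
O(w) = -1 - 2*w
r(d, k) = ⅔ - 2*k (r(d, k) = -(12*k - 4)/6 = -(-4 + 12*k)/6 = ⅔ - 2*k)
(r(-5 - 3, O(1)) + 3) + 163 = ((⅔ - 2*(-1 - 2*1)) + 3) + 163 = ((⅔ - 2*(-1 - 2)) + 3) + 163 = ((⅔ - 2*(-3)) + 3) + 163 = ((⅔ + 6) + 3) + 163 = (20/3 + 3) + 163 = 29/3 + 163 = 518/3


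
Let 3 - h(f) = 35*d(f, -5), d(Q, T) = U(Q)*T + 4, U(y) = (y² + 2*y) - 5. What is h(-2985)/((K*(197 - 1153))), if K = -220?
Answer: 1558243613/210320 ≈ 7408.9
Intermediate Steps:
U(y) = -5 + y² + 2*y
d(Q, T) = 4 + T*(-5 + Q² + 2*Q) (d(Q, T) = (-5 + Q² + 2*Q)*T + 4 = T*(-5 + Q² + 2*Q) + 4 = 4 + T*(-5 + Q² + 2*Q))
h(f) = -1012 + 175*f² + 350*f (h(f) = 3 - 35*(4 - 5*(-5 + f² + 2*f)) = 3 - 35*(4 + (25 - 10*f - 5*f²)) = 3 - 35*(29 - 10*f - 5*f²) = 3 - (1015 - 350*f - 175*f²) = 3 + (-1015 + 175*f² + 350*f) = -1012 + 175*f² + 350*f)
h(-2985)/((K*(197 - 1153))) = (-1012 + 175*(-2985)² + 350*(-2985))/((-220*(197 - 1153))) = (-1012 + 175*8910225 - 1044750)/((-220*(-956))) = (-1012 + 1559289375 - 1044750)/210320 = 1558243613*(1/210320) = 1558243613/210320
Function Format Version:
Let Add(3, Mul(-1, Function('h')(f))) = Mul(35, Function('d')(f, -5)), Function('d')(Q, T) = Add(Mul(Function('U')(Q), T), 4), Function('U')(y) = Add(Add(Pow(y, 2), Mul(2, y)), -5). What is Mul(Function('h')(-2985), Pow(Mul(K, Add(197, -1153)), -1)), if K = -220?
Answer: Rational(1558243613, 210320) ≈ 7408.9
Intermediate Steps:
Function('U')(y) = Add(-5, Pow(y, 2), Mul(2, y))
Function('d')(Q, T) = Add(4, Mul(T, Add(-5, Pow(Q, 2), Mul(2, Q)))) (Function('d')(Q, T) = Add(Mul(Add(-5, Pow(Q, 2), Mul(2, Q)), T), 4) = Add(Mul(T, Add(-5, Pow(Q, 2), Mul(2, Q))), 4) = Add(4, Mul(T, Add(-5, Pow(Q, 2), Mul(2, Q)))))
Function('h')(f) = Add(-1012, Mul(175, Pow(f, 2)), Mul(350, f)) (Function('h')(f) = Add(3, Mul(-1, Mul(35, Add(4, Mul(-5, Add(-5, Pow(f, 2), Mul(2, f))))))) = Add(3, Mul(-1, Mul(35, Add(4, Add(25, Mul(-10, f), Mul(-5, Pow(f, 2))))))) = Add(3, Mul(-1, Mul(35, Add(29, Mul(-10, f), Mul(-5, Pow(f, 2)))))) = Add(3, Mul(-1, Add(1015, Mul(-350, f), Mul(-175, Pow(f, 2))))) = Add(3, Add(-1015, Mul(175, Pow(f, 2)), Mul(350, f))) = Add(-1012, Mul(175, Pow(f, 2)), Mul(350, f)))
Mul(Function('h')(-2985), Pow(Mul(K, Add(197, -1153)), -1)) = Mul(Add(-1012, Mul(175, Pow(-2985, 2)), Mul(350, -2985)), Pow(Mul(-220, Add(197, -1153)), -1)) = Mul(Add(-1012, Mul(175, 8910225), -1044750), Pow(Mul(-220, -956), -1)) = Mul(Add(-1012, 1559289375, -1044750), Pow(210320, -1)) = Mul(1558243613, Rational(1, 210320)) = Rational(1558243613, 210320)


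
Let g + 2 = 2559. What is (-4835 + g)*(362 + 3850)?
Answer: -9594936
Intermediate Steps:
g = 2557 (g = -2 + 2559 = 2557)
(-4835 + g)*(362 + 3850) = (-4835 + 2557)*(362 + 3850) = -2278*4212 = -9594936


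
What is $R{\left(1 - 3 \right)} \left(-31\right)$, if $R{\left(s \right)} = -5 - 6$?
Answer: $341$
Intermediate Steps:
$R{\left(s \right)} = -11$ ($R{\left(s \right)} = -5 - 6 = -11$)
$R{\left(1 - 3 \right)} \left(-31\right) = \left(-11\right) \left(-31\right) = 341$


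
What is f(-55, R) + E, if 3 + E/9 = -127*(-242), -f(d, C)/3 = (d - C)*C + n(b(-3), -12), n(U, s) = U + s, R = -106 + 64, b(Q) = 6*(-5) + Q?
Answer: 275076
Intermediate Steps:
b(Q) = -30 + Q
R = -42
f(d, C) = 135 - 3*C*(d - C) (f(d, C) = -3*((d - C)*C + ((-30 - 3) - 12)) = -3*(C*(d - C) + (-33 - 12)) = -3*(C*(d - C) - 45) = -3*(-45 + C*(d - C)) = 135 - 3*C*(d - C))
E = 276579 (E = -27 + 9*(-127*(-242)) = -27 + 9*30734 = -27 + 276606 = 276579)
f(-55, R) + E = (135 + 3*(-42)² - 3*(-42)*(-55)) + 276579 = (135 + 3*1764 - 6930) + 276579 = (135 + 5292 - 6930) + 276579 = -1503 + 276579 = 275076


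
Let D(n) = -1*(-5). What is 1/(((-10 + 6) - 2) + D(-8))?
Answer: -1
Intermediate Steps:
D(n) = 5
1/(((-10 + 6) - 2) + D(-8)) = 1/(((-10 + 6) - 2) + 5) = 1/((-4 - 2) + 5) = 1/(-6 + 5) = 1/(-1) = -1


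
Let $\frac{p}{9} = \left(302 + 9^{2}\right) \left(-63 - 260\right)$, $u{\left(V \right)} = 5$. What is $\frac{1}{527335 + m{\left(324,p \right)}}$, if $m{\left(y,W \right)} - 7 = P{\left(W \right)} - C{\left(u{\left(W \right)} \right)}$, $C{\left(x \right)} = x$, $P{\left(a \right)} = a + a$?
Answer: $- \frac{1}{1699425} \approx -5.8843 \cdot 10^{-7}$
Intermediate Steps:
$P{\left(a \right)} = 2 a$
$p = -1113381$ ($p = 9 \left(302 + 9^{2}\right) \left(-63 - 260\right) = 9 \left(302 + 81\right) \left(-323\right) = 9 \cdot 383 \left(-323\right) = 9 \left(-123709\right) = -1113381$)
$m{\left(y,W \right)} = 2 + 2 W$ ($m{\left(y,W \right)} = 7 + \left(2 W - 5\right) = 7 + \left(-5 + 2 W\right) = 2 + 2 W$)
$\frac{1}{527335 + m{\left(324,p \right)}} = \frac{1}{527335 + \left(2 + 2 \left(-1113381\right)\right)} = \frac{1}{527335 + \left(2 - 2226762\right)} = \frac{1}{527335 - 2226760} = \frac{1}{-1699425} = - \frac{1}{1699425}$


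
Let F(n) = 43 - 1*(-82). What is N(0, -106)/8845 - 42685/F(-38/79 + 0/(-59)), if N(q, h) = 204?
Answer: -15100933/44225 ≈ -341.46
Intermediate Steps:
F(n) = 125 (F(n) = 43 + 82 = 125)
N(0, -106)/8845 - 42685/F(-38/79 + 0/(-59)) = 204/8845 - 42685/125 = 204*(1/8845) - 42685*1/125 = 204/8845 - 8537/25 = -15100933/44225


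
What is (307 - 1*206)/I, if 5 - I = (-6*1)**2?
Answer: -101/31 ≈ -3.2581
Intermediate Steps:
I = -31 (I = 5 - (-6*1)**2 = 5 - 1*(-6)**2 = 5 - 1*36 = 5 - 36 = -31)
(307 - 1*206)/I = (307 - 1*206)/(-31) = (307 - 206)*(-1/31) = 101*(-1/31) = -101/31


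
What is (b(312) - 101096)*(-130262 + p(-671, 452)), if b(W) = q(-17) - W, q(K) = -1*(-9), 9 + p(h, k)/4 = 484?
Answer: 13015778438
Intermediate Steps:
p(h, k) = 1900 (p(h, k) = -36 + 4*484 = -36 + 1936 = 1900)
q(K) = 9
b(W) = 9 - W
(b(312) - 101096)*(-130262 + p(-671, 452)) = ((9 - 1*312) - 101096)*(-130262 + 1900) = ((9 - 312) - 101096)*(-128362) = (-303 - 101096)*(-128362) = -101399*(-128362) = 13015778438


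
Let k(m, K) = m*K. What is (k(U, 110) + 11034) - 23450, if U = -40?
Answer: -16816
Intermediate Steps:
k(m, K) = K*m
(k(U, 110) + 11034) - 23450 = (110*(-40) + 11034) - 23450 = (-4400 + 11034) - 23450 = 6634 - 23450 = -16816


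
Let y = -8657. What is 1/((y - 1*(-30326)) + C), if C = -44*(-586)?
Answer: 1/47453 ≈ 2.1073e-5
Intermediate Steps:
C = 25784
1/((y - 1*(-30326)) + C) = 1/((-8657 - 1*(-30326)) + 25784) = 1/((-8657 + 30326) + 25784) = 1/(21669 + 25784) = 1/47453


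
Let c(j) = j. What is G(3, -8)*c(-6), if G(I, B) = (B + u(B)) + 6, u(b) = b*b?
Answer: -372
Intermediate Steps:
u(b) = b²
G(I, B) = 6 + B + B² (G(I, B) = (B + B²) + 6 = 6 + B + B²)
G(3, -8)*c(-6) = (6 - 8 + (-8)²)*(-6) = (6 - 8 + 64)*(-6) = 62*(-6) = -372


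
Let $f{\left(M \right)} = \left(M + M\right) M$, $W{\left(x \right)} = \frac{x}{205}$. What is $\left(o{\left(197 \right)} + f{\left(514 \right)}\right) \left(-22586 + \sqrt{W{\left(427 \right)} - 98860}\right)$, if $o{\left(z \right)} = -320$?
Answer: $-11927034192 + \frac{528072 i \sqrt{4154503965}}{205} \approx -1.1927 \cdot 10^{10} + 1.6603 \cdot 10^{8} i$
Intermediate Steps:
$W{\left(x \right)} = \frac{x}{205}$ ($W{\left(x \right)} = x \frac{1}{205} = \frac{x}{205}$)
$f{\left(M \right)} = 2 M^{2}$ ($f{\left(M \right)} = 2 M M = 2 M^{2}$)
$\left(o{\left(197 \right)} + f{\left(514 \right)}\right) \left(-22586 + \sqrt{W{\left(427 \right)} - 98860}\right) = \left(-320 + 2 \cdot 514^{2}\right) \left(-22586 + \sqrt{\frac{1}{205} \cdot 427 - 98860}\right) = \left(-320 + 2 \cdot 264196\right) \left(-22586 + \sqrt{\frac{427}{205} - 98860}\right) = \left(-320 + 528392\right) \left(-22586 + \sqrt{- \frac{20265873}{205}}\right) = 528072 \left(-22586 + \frac{i \sqrt{4154503965}}{205}\right) = -11927034192 + \frac{528072 i \sqrt{4154503965}}{205}$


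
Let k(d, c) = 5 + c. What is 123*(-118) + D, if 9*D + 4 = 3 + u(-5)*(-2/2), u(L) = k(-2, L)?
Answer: -130627/9 ≈ -14514.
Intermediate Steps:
u(L) = 5 + L
D = -⅑ (D = -4/9 + (3 + (5 - 5)*(-2/2))/9 = -4/9 + (3 + 0*(-2*½))/9 = -4/9 + (3 + 0*(-1))/9 = -4/9 + (3 + 0)/9 = -4/9 + (⅑)*3 = -4/9 + ⅓ = -⅑ ≈ -0.11111)
123*(-118) + D = 123*(-118) - ⅑ = -14514 - ⅑ = -130627/9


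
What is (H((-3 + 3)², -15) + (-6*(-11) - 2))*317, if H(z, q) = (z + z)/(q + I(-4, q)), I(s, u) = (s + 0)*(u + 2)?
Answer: 20288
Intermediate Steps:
I(s, u) = s*(2 + u)
H(z, q) = 2*z/(-8 - 3*q) (H(z, q) = (z + z)/(q - 4*(2 + q)) = (2*z)/(q + (-8 - 4*q)) = (2*z)/(-8 - 3*q) = 2*z/(-8 - 3*q))
(H((-3 + 3)², -15) + (-6*(-11) - 2))*317 = (2*(-3 + 3)²/(-8 - 3*(-15)) + (-6*(-11) - 2))*317 = (2*0²/(-8 + 45) + (66 - 2))*317 = (2*0/37 + 64)*317 = (2*0*(1/37) + 64)*317 = (0 + 64)*317 = 64*317 = 20288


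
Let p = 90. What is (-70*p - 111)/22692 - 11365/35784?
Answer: -40608817/67667544 ≈ -0.60012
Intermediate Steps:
(-70*p - 111)/22692 - 11365/35784 = (-70*90 - 111)/22692 - 11365/35784 = (-6300 - 111)*(1/22692) - 11365*1/35784 = -6411*1/22692 - 11365/35784 = -2137/7564 - 11365/35784 = -40608817/67667544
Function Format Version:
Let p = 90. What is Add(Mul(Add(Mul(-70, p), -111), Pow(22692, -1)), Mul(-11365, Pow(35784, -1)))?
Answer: Rational(-40608817, 67667544) ≈ -0.60012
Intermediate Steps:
Add(Mul(Add(Mul(-70, p), -111), Pow(22692, -1)), Mul(-11365, Pow(35784, -1))) = Add(Mul(Add(Mul(-70, 90), -111), Pow(22692, -1)), Mul(-11365, Pow(35784, -1))) = Add(Mul(Add(-6300, -111), Rational(1, 22692)), Mul(-11365, Rational(1, 35784))) = Add(Mul(-6411, Rational(1, 22692)), Rational(-11365, 35784)) = Add(Rational(-2137, 7564), Rational(-11365, 35784)) = Rational(-40608817, 67667544)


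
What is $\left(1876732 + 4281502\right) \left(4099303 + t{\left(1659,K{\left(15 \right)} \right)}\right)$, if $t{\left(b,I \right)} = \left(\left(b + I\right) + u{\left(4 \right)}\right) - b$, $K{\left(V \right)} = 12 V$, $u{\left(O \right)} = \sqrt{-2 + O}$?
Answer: $25245575593022 + 6158234 \sqrt{2} \approx 2.5246 \cdot 10^{13}$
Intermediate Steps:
$t{\left(b,I \right)} = I + \sqrt{2}$ ($t{\left(b,I \right)} = \left(\left(b + I\right) + \sqrt{-2 + 4}\right) - b = \left(\left(I + b\right) + \sqrt{2}\right) - b = \left(I + b + \sqrt{2}\right) - b = I + \sqrt{2}$)
$\left(1876732 + 4281502\right) \left(4099303 + t{\left(1659,K{\left(15 \right)} \right)}\right) = \left(1876732 + 4281502\right) \left(4099303 + \left(12 \cdot 15 + \sqrt{2}\right)\right) = 6158234 \left(4099303 + \left(180 + \sqrt{2}\right)\right) = 6158234 \left(4099483 + \sqrt{2}\right) = 25245575593022 + 6158234 \sqrt{2}$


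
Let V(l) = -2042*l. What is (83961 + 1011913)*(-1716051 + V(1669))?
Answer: -5615421661226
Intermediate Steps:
V(l) = -2042*l
(83961 + 1011913)*(-1716051 + V(1669)) = (83961 + 1011913)*(-1716051 - 2042*1669) = 1095874*(-1716051 - 3408098) = 1095874*(-5124149) = -5615421661226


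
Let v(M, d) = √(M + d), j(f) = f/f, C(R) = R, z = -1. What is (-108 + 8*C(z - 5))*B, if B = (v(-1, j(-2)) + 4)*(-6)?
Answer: 3744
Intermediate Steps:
j(f) = 1
B = -24 (B = (√(-1 + 1) + 4)*(-6) = (√0 + 4)*(-6) = (0 + 4)*(-6) = 4*(-6) = -24)
(-108 + 8*C(z - 5))*B = (-108 + 8*(-1 - 5))*(-24) = (-108 + 8*(-6))*(-24) = (-108 - 48)*(-24) = -156*(-24) = 3744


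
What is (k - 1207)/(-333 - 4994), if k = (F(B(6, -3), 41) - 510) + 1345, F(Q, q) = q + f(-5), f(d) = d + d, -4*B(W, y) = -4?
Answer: 341/5327 ≈ 0.064013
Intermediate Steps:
B(W, y) = 1 (B(W, y) = -1/4*(-4) = 1)
f(d) = 2*d
F(Q, q) = -10 + q (F(Q, q) = q + 2*(-5) = q - 10 = -10 + q)
k = 866 (k = ((-10 + 41) - 510) + 1345 = (31 - 510) + 1345 = -479 + 1345 = 866)
(k - 1207)/(-333 - 4994) = (866 - 1207)/(-333 - 4994) = -341/(-5327) = -341*(-1/5327) = 341/5327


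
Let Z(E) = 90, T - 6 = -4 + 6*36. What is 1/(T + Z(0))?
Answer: 1/308 ≈ 0.0032468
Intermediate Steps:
T = 218 (T = 6 + (-4 + 6*36) = 6 + (-4 + 216) = 6 + 212 = 218)
1/(T + Z(0)) = 1/(218 + 90) = 1/308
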